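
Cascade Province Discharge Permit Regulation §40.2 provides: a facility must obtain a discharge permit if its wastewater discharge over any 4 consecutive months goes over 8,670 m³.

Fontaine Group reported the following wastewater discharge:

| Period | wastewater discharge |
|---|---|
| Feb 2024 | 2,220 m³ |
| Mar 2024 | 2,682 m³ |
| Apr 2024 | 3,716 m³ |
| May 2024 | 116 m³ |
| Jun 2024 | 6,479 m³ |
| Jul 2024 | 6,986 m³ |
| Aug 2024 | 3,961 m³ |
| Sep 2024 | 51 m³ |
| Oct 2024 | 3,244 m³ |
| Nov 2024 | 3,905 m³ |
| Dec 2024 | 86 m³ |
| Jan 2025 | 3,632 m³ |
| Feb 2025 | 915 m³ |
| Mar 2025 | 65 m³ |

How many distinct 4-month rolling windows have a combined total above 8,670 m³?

Feb 2024–May 2024: 2,220 m³ + 2,682 m³ + 3,716 m³ + 116 m³ = 8,734 m³ (over)
Mar 2024–Jun 2024: 2,682 m³ + 3,716 m³ + 116 m³ + 6,479 m³ = 12,993 m³ (over)
Apr 2024–Jul 2024: 3,716 m³ + 116 m³ + 6,479 m³ + 6,986 m³ = 17,297 m³ (over)
May 2024–Aug 2024: 116 m³ + 6,479 m³ + 6,986 m³ + 3,961 m³ = 17,542 m³ (over)
Jun 2024–Sep 2024: 6,479 m³ + 6,986 m³ + 3,961 m³ + 51 m³ = 17,477 m³ (over)
Jul 2024–Oct 2024: 6,986 m³ + 3,961 m³ + 51 m³ + 3,244 m³ = 14,242 m³ (over)
Aug 2024–Nov 2024: 3,961 m³ + 51 m³ + 3,244 m³ + 3,905 m³ = 11,161 m³ (over)
Sep 2024–Dec 2024: 51 m³ + 3,244 m³ + 3,905 m³ + 86 m³ = 7,286 m³ (under)
Oct 2024–Jan 2025: 3,244 m³ + 3,905 m³ + 86 m³ + 3,632 m³ = 10,867 m³ (over)
Nov 2024–Feb 2025: 3,905 m³ + 86 m³ + 3,632 m³ + 915 m³ = 8,538 m³ (under)
Dec 2024–Mar 2025: 86 m³ + 3,632 m³ + 915 m³ + 65 m³ = 4,698 m³ (under)
8 windows exceed the threshold.

8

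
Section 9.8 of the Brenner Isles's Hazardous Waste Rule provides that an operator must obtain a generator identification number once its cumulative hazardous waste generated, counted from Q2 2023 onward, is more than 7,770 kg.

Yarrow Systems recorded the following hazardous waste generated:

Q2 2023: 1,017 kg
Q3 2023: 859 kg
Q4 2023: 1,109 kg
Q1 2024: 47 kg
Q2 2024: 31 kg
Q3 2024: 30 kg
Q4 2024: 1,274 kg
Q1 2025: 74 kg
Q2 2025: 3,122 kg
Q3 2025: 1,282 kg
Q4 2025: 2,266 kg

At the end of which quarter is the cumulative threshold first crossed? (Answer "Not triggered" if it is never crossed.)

Through Q2 2023: 1,017 kg
Through Q3 2023: 1,876 kg
Through Q4 2023: 2,985 kg
Through Q1 2024: 3,032 kg
Through Q2 2024: 3,063 kg
Through Q3 2024: 3,093 kg
Through Q4 2024: 4,367 kg
Through Q1 2025: 4,441 kg
Through Q2 2025: 7,563 kg
Through Q3 2025: 8,845 kg ← exceeds threshold

Q3 2025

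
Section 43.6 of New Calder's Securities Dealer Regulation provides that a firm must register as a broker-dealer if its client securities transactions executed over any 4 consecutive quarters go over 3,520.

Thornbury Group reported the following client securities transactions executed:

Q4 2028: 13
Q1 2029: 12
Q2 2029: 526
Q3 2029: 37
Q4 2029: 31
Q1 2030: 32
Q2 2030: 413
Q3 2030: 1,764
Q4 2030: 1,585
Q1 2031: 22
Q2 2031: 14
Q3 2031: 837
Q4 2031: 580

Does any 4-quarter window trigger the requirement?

Q4 2028–Q3 2029: 13 + 12 + 526 + 37 = 588 (under)
Q1 2029–Q4 2029: 12 + 526 + 37 + 31 = 606 (under)
Q2 2029–Q1 2030: 526 + 37 + 31 + 32 = 626 (under)
Q3 2029–Q2 2030: 37 + 31 + 32 + 413 = 513 (under)
Q4 2029–Q3 2030: 31 + 32 + 413 + 1,764 = 2,240 (under)
Q1 2030–Q4 2030: 32 + 413 + 1,764 + 1,585 = 3,794 (over)
Q2 2030–Q1 2031: 413 + 1,764 + 1,585 + 22 = 3,784 (over)
Q3 2030–Q2 2031: 1,764 + 1,585 + 22 + 14 = 3,385 (under)
Q4 2030–Q3 2031: 1,585 + 22 + 14 + 837 = 2,458 (under)
Q1 2031–Q4 2031: 22 + 14 + 837 + 580 = 1,453 (under)
At least one window exceeds 3,520.

Yes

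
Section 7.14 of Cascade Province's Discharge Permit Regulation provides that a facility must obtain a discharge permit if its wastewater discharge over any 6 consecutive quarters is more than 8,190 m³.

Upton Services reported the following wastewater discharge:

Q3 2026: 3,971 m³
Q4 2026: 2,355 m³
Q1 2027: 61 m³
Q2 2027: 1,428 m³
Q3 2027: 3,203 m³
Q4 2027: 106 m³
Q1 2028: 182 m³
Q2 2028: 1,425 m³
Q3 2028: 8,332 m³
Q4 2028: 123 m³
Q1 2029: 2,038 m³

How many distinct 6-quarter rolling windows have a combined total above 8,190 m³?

Q3 2026–Q4 2027: 3,971 m³ + 2,355 m³ + 61 m³ + 1,428 m³ + 3,203 m³ + 106 m³ = 11,124 m³ (over)
Q4 2026–Q1 2028: 2,355 m³ + 61 m³ + 1,428 m³ + 3,203 m³ + 106 m³ + 182 m³ = 7,335 m³ (under)
Q1 2027–Q2 2028: 61 m³ + 1,428 m³ + 3,203 m³ + 106 m³ + 182 m³ + 1,425 m³ = 6,405 m³ (under)
Q2 2027–Q3 2028: 1,428 m³ + 3,203 m³ + 106 m³ + 182 m³ + 1,425 m³ + 8,332 m³ = 14,676 m³ (over)
Q3 2027–Q4 2028: 3,203 m³ + 106 m³ + 182 m³ + 1,425 m³ + 8,332 m³ + 123 m³ = 13,371 m³ (over)
Q4 2027–Q1 2029: 106 m³ + 182 m³ + 1,425 m³ + 8,332 m³ + 123 m³ + 2,038 m³ = 12,206 m³ (over)
4 windows exceed the threshold.

4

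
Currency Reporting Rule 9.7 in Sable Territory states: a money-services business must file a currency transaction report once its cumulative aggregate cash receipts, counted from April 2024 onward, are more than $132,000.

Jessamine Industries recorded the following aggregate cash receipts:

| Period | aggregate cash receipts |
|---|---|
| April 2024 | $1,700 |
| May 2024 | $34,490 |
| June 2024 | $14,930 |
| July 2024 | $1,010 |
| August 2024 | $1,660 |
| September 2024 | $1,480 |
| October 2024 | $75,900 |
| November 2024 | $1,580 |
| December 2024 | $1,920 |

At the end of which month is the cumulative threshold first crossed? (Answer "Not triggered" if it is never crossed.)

Through April 2024: $1,700
Through May 2024: $36,190
Through June 2024: $51,120
Through July 2024: $52,130
Through August 2024: $53,790
Through September 2024: $55,270
Through October 2024: $131,170
Through November 2024: $132,750 ← exceeds threshold

November 2024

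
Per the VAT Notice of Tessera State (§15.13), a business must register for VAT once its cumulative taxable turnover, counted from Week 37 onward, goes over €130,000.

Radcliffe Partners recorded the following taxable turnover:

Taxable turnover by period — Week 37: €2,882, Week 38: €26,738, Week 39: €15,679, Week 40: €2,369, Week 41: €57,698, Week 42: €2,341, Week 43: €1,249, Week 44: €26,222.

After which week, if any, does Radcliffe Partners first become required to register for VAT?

Through Week 37: €2,882
Through Week 38: €29,620
Through Week 39: €45,299
Through Week 40: €47,668
Through Week 41: €105,366
Through Week 42: €107,707
Through Week 43: €108,956
Through Week 44: €135,178 ← exceeds threshold

Week 44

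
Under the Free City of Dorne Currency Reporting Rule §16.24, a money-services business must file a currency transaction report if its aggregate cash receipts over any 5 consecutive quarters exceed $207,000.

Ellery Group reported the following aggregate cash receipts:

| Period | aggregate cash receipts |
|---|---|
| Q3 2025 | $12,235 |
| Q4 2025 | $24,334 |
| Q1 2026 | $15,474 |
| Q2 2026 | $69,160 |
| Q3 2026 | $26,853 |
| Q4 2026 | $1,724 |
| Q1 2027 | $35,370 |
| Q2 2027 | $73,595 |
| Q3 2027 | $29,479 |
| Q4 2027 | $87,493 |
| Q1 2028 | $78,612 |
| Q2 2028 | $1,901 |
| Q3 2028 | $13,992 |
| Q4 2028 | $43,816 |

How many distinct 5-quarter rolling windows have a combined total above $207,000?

5

Q3 2025–Q3 2026: $12,235 + $24,334 + $15,474 + $69,160 + $26,853 = $148,056 (under)
Q4 2025–Q4 2026: $24,334 + $15,474 + $69,160 + $26,853 + $1,724 = $137,545 (under)
Q1 2026–Q1 2027: $15,474 + $69,160 + $26,853 + $1,724 + $35,370 = $148,581 (under)
Q2 2026–Q2 2027: $69,160 + $26,853 + $1,724 + $35,370 + $73,595 = $206,702 (under)
Q3 2026–Q3 2027: $26,853 + $1,724 + $35,370 + $73,595 + $29,479 = $167,021 (under)
Q4 2026–Q4 2027: $1,724 + $35,370 + $73,595 + $29,479 + $87,493 = $227,661 (over)
Q1 2027–Q1 2028: $35,370 + $73,595 + $29,479 + $87,493 + $78,612 = $304,549 (over)
Q2 2027–Q2 2028: $73,595 + $29,479 + $87,493 + $78,612 + $1,901 = $271,080 (over)
Q3 2027–Q3 2028: $29,479 + $87,493 + $78,612 + $1,901 + $13,992 = $211,477 (over)
Q4 2027–Q4 2028: $87,493 + $78,612 + $1,901 + $13,992 + $43,816 = $225,814 (over)
5 windows exceed the threshold.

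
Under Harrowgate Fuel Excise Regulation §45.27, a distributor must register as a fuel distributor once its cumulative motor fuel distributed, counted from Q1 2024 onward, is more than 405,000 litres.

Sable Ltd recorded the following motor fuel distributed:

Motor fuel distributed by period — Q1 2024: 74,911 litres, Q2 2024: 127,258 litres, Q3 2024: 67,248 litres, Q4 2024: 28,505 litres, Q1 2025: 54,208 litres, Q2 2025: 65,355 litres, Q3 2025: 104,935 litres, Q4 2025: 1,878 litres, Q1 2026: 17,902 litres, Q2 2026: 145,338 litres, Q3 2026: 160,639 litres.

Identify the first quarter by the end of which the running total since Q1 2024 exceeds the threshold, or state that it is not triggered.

Q2 2025

Through Q1 2024: 74,911 litres
Through Q2 2024: 202,169 litres
Through Q3 2024: 269,417 litres
Through Q4 2024: 297,922 litres
Through Q1 2025: 352,130 litres
Through Q2 2025: 417,485 litres ← exceeds threshold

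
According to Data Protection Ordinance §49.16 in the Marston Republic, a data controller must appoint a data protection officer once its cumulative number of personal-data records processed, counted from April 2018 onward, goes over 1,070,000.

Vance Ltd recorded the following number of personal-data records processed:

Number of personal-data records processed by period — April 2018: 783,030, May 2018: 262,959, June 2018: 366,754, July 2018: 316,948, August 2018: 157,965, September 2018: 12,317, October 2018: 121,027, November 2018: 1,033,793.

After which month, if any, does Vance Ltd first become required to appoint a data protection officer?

June 2018

Through April 2018: 783,030
Through May 2018: 1,045,989
Through June 2018: 1,412,743 ← exceeds threshold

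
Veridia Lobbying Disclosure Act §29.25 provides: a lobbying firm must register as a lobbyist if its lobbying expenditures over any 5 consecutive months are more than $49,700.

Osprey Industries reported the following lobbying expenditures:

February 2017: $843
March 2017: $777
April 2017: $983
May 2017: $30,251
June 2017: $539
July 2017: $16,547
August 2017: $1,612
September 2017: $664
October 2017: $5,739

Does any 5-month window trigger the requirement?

Yes

February 2017–June 2017: $843 + $777 + $983 + $30,251 + $539 = $33,393 (under)
March 2017–July 2017: $777 + $983 + $30,251 + $539 + $16,547 = $49,097 (under)
April 2017–August 2017: $983 + $30,251 + $539 + $16,547 + $1,612 = $49,932 (over)
May 2017–September 2017: $30,251 + $539 + $16,547 + $1,612 + $664 = $49,613 (under)
June 2017–October 2017: $539 + $16,547 + $1,612 + $664 + $5,739 = $25,101 (under)
At least one window exceeds $49,700.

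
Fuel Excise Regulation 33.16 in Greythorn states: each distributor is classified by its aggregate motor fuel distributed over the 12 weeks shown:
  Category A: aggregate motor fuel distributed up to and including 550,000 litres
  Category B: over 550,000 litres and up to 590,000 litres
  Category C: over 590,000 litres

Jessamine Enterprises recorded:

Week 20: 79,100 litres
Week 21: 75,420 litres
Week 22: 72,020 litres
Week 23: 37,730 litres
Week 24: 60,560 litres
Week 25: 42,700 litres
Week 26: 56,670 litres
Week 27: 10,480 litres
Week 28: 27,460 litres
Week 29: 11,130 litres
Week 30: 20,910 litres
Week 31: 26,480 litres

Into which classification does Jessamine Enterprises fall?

Aggregate motor fuel distributed: 79,100 litres + 75,420 litres + 72,020 litres + 37,730 litres + 60,560 litres + 42,700 litres + 56,670 litres + 10,480 litres + 27,460 litres + 11,130 litres + 20,910 litres + 26,480 litres = 520,660 litres.
520,660 litres ≤ 550,000 litres, so Category A applies.

Category A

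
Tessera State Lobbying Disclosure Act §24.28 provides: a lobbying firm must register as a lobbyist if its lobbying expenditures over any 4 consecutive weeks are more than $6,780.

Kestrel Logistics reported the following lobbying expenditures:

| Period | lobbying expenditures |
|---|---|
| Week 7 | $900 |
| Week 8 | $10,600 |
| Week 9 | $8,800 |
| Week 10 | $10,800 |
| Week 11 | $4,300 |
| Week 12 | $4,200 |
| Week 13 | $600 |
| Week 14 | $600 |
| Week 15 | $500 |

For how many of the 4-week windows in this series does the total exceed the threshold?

Week 7–Week 10: $900 + $10,600 + $8,800 + $10,800 = $31,100 (over)
Week 8–Week 11: $10,600 + $8,800 + $10,800 + $4,300 = $34,500 (over)
Week 9–Week 12: $8,800 + $10,800 + $4,300 + $4,200 = $28,100 (over)
Week 10–Week 13: $10,800 + $4,300 + $4,200 + $600 = $19,900 (over)
Week 11–Week 14: $4,300 + $4,200 + $600 + $600 = $9,700 (over)
Week 12–Week 15: $4,200 + $600 + $600 + $500 = $5,900 (under)
5 windows exceed the threshold.

5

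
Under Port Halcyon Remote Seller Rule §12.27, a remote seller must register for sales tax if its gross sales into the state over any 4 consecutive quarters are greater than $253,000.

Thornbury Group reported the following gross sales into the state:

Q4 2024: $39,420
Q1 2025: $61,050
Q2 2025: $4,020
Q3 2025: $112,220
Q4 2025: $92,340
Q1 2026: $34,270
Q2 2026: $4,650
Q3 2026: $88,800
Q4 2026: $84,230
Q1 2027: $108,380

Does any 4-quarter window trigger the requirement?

Q4 2024–Q3 2025: $39,420 + $61,050 + $4,020 + $112,220 = $216,710 (under)
Q1 2025–Q4 2025: $61,050 + $4,020 + $112,220 + $92,340 = $269,630 (over)
Q2 2025–Q1 2026: $4,020 + $112,220 + $92,340 + $34,270 = $242,850 (under)
Q3 2025–Q2 2026: $112,220 + $92,340 + $34,270 + $4,650 = $243,480 (under)
Q4 2025–Q3 2026: $92,340 + $34,270 + $4,650 + $88,800 = $220,060 (under)
Q1 2026–Q4 2026: $34,270 + $4,650 + $88,800 + $84,230 = $211,950 (under)
Q2 2026–Q1 2027: $4,650 + $88,800 + $84,230 + $108,380 = $286,060 (over)
At least one window exceeds $253,000.

Yes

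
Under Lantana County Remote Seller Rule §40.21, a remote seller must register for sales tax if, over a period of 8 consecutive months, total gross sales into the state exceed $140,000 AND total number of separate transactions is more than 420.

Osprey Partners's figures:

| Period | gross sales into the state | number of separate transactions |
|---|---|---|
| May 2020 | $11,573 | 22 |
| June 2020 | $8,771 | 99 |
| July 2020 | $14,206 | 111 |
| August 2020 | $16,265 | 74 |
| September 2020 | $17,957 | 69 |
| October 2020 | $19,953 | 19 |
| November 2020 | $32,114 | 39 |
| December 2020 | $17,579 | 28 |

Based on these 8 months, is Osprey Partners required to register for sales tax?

Total gross sales into the state: $11,573 + $8,771 + $14,206 + $16,265 + $17,957 + $19,953 + $32,114 + $17,579 = $138,418 (≤ $140,000).
Total number of separate transactions: 22 + 99 + 111 + 74 + 69 + 19 + 39 + 28 = 461 (> 420).
The test is 'and': the rule requires both, and at least one is not exceeded.

No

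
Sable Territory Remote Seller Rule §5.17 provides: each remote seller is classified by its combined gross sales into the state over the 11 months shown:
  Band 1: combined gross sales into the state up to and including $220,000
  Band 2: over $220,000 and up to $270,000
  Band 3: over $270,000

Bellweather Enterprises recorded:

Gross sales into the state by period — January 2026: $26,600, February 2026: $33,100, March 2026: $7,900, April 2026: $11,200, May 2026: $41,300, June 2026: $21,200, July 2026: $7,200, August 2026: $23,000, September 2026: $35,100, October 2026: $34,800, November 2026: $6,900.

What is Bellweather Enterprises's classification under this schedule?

Band 2

Combined gross sales into the state: $26,600 + $33,100 + $7,900 + $11,200 + $41,300 + $21,200 + $7,200 + $23,000 + $35,100 + $34,800 + $6,900 = $248,300.
$220,000 < $248,300 ≤ $270,000, so Band 2 applies.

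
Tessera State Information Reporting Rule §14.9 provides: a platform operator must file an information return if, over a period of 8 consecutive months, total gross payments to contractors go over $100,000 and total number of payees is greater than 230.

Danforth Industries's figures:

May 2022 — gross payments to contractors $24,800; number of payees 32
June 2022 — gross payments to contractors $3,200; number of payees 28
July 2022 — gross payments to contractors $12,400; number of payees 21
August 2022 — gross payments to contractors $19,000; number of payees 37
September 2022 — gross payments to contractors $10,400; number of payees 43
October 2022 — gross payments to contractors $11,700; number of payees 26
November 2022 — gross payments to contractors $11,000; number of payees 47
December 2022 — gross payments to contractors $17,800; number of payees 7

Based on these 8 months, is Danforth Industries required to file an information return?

Total gross payments to contractors: $24,800 + $3,200 + $12,400 + $19,000 + $10,400 + $11,700 + $11,000 + $17,800 = $110,300 (> $100,000).
Total number of payees: 32 + 28 + 21 + 37 + 43 + 26 + 47 + 7 = 241 (> 230).
The test is 'and': both thresholds are exceeded.

Yes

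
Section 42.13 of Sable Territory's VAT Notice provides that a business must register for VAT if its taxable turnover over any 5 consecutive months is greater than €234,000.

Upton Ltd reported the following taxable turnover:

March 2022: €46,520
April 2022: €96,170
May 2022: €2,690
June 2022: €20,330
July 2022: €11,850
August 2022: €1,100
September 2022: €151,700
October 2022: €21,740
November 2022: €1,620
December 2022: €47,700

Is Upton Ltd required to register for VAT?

March 2022–July 2022: €46,520 + €96,170 + €2,690 + €20,330 + €11,850 = €177,560 (under)
April 2022–August 2022: €96,170 + €2,690 + €20,330 + €11,850 + €1,100 = €132,140 (under)
May 2022–September 2022: €2,690 + €20,330 + €11,850 + €1,100 + €151,700 = €187,670 (under)
June 2022–October 2022: €20,330 + €11,850 + €1,100 + €151,700 + €21,740 = €206,720 (under)
July 2022–November 2022: €11,850 + €1,100 + €151,700 + €21,740 + €1,620 = €188,010 (under)
August 2022–December 2022: €1,100 + €151,700 + €21,740 + €1,620 + €47,700 = €223,860 (under)
No window exceeds €234,000.

No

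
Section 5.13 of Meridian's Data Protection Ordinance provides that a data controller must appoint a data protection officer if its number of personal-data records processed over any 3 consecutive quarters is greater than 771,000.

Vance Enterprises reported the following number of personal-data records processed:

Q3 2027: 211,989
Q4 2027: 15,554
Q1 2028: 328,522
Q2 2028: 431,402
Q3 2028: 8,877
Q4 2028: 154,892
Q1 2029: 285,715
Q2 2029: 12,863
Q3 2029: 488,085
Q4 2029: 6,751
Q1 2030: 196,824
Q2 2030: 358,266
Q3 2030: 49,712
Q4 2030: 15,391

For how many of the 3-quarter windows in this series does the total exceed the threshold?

Q3 2027–Q1 2028: 211,989 + 15,554 + 328,522 = 556,065 (under)
Q4 2027–Q2 2028: 15,554 + 328,522 + 431,402 = 775,478 (over)
Q1 2028–Q3 2028: 328,522 + 431,402 + 8,877 = 768,801 (under)
Q2 2028–Q4 2028: 431,402 + 8,877 + 154,892 = 595,171 (under)
Q3 2028–Q1 2029: 8,877 + 154,892 + 285,715 = 449,484 (under)
Q4 2028–Q2 2029: 154,892 + 285,715 + 12,863 = 453,470 (under)
Q1 2029–Q3 2029: 285,715 + 12,863 + 488,085 = 786,663 (over)
Q2 2029–Q4 2029: 12,863 + 488,085 + 6,751 = 507,699 (under)
Q3 2029–Q1 2030: 488,085 + 6,751 + 196,824 = 691,660 (under)
Q4 2029–Q2 2030: 6,751 + 196,824 + 358,266 = 561,841 (under)
Q1 2030–Q3 2030: 196,824 + 358,266 + 49,712 = 604,802 (under)
Q2 2030–Q4 2030: 358,266 + 49,712 + 15,391 = 423,369 (under)
2 windows exceed the threshold.

2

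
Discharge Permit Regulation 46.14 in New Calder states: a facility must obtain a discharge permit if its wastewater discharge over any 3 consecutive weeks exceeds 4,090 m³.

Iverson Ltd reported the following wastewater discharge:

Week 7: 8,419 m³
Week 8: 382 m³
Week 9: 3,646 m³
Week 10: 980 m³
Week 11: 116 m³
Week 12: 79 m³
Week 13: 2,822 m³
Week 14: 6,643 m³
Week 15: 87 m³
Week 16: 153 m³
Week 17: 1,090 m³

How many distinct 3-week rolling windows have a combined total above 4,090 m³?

Week 7–Week 9: 8,419 m³ + 382 m³ + 3,646 m³ = 12,447 m³ (over)
Week 8–Week 10: 382 m³ + 3,646 m³ + 980 m³ = 5,008 m³ (over)
Week 9–Week 11: 3,646 m³ + 980 m³ + 116 m³ = 4,742 m³ (over)
Week 10–Week 12: 980 m³ + 116 m³ + 79 m³ = 1,175 m³ (under)
Week 11–Week 13: 116 m³ + 79 m³ + 2,822 m³ = 3,017 m³ (under)
Week 12–Week 14: 79 m³ + 2,822 m³ + 6,643 m³ = 9,544 m³ (over)
Week 13–Week 15: 2,822 m³ + 6,643 m³ + 87 m³ = 9,552 m³ (over)
Week 14–Week 16: 6,643 m³ + 87 m³ + 153 m³ = 6,883 m³ (over)
Week 15–Week 17: 87 m³ + 153 m³ + 1,090 m³ = 1,330 m³ (under)
6 windows exceed the threshold.

6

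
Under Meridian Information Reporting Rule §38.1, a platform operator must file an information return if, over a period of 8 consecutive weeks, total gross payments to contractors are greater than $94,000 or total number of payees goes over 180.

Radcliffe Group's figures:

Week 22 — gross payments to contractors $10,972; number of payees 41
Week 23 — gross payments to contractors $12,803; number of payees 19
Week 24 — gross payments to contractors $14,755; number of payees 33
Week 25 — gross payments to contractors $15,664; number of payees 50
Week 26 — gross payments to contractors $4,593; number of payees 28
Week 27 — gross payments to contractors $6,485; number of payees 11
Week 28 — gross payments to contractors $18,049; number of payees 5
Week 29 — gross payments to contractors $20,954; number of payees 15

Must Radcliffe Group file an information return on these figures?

Total gross payments to contractors: $10,972 + $12,803 + $14,755 + $15,664 + $4,593 + $6,485 + $18,049 + $20,954 = $104,275 (> $94,000).
Total number of payees: 41 + 19 + 33 + 50 + 28 + 11 + 5 + 15 = 202 (> 180).
The test is 'or': at least one threshold is exceeded.

Yes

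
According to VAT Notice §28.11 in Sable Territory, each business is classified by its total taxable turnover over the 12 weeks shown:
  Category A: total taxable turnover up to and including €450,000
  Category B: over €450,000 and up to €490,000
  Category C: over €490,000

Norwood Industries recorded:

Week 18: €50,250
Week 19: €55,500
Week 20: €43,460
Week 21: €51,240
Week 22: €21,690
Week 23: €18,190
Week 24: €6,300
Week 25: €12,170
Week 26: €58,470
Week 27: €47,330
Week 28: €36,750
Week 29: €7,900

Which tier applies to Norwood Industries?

Total taxable turnover: €50,250 + €55,500 + €43,460 + €51,240 + €21,690 + €18,190 + €6,300 + €12,170 + €58,470 + €47,330 + €36,750 + €7,900 = €409,250.
€409,250 ≤ €450,000, so Category A applies.

Category A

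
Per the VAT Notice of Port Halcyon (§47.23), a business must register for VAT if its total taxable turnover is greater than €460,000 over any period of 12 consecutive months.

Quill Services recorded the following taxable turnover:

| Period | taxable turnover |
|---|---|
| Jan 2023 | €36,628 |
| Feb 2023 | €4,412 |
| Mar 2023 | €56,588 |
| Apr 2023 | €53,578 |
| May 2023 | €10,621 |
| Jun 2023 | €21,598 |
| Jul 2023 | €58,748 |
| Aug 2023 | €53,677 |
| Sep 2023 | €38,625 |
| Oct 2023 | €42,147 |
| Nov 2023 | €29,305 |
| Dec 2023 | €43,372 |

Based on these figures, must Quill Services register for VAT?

No

Total taxable turnover: €36,628 + €4,412 + €56,588 + €53,578 + €10,621 + €21,598 + €58,748 + €53,677 + €38,625 + €42,147 + €29,305 + €43,372 = €449,299.
€449,299 ≤ €460,000, so the threshold is not exceeded.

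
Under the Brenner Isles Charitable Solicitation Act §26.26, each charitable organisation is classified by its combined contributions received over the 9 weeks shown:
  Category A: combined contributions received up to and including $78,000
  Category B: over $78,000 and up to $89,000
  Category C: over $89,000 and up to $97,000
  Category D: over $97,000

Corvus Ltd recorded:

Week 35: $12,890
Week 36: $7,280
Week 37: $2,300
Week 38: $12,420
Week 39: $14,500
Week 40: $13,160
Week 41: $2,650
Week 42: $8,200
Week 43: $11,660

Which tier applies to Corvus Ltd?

Category B

Combined contributions received: $12,890 + $7,280 + $2,300 + $12,420 + $14,500 + $13,160 + $2,650 + $8,200 + $11,660 = $85,060.
$78,000 < $85,060 ≤ $89,000, so Category B applies.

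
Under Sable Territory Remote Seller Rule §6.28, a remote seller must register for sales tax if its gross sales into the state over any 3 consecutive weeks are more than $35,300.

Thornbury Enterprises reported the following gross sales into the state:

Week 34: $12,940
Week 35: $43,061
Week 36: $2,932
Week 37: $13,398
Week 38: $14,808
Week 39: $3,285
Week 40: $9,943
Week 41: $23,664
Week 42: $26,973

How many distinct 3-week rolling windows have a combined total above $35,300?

4

Week 34–Week 36: $12,940 + $43,061 + $2,932 = $58,933 (over)
Week 35–Week 37: $43,061 + $2,932 + $13,398 = $59,391 (over)
Week 36–Week 38: $2,932 + $13,398 + $14,808 = $31,138 (under)
Week 37–Week 39: $13,398 + $14,808 + $3,285 = $31,491 (under)
Week 38–Week 40: $14,808 + $3,285 + $9,943 = $28,036 (under)
Week 39–Week 41: $3,285 + $9,943 + $23,664 = $36,892 (over)
Week 40–Week 42: $9,943 + $23,664 + $26,973 = $60,580 (over)
4 windows exceed the threshold.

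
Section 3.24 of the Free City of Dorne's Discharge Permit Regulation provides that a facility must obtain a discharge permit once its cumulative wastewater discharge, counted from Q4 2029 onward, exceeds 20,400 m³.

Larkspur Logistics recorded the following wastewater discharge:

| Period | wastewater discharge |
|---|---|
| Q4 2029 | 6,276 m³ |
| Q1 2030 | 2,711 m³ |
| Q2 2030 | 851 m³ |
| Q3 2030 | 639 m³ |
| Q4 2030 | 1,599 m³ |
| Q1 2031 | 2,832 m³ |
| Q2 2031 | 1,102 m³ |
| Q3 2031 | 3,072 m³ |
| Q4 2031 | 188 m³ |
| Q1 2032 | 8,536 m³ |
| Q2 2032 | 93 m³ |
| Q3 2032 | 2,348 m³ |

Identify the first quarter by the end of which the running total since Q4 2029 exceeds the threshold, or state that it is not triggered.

Through Q4 2029: 6,276 m³
Through Q1 2030: 8,987 m³
Through Q2 2030: 9,838 m³
Through Q3 2030: 10,477 m³
Through Q4 2030: 12,076 m³
Through Q1 2031: 14,908 m³
Through Q2 2031: 16,010 m³
Through Q3 2031: 19,082 m³
Through Q4 2031: 19,270 m³
Through Q1 2032: 27,806 m³ ← exceeds threshold

Q1 2032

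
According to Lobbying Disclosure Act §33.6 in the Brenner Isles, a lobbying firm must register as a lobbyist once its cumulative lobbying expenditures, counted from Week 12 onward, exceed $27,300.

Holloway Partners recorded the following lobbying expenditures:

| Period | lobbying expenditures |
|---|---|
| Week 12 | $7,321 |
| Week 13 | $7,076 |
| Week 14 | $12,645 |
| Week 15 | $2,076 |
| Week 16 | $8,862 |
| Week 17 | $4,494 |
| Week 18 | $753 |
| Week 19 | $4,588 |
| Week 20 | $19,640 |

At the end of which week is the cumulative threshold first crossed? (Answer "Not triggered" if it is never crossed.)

Week 15

Through Week 12: $7,321
Through Week 13: $14,397
Through Week 14: $27,042
Through Week 15: $29,118 ← exceeds threshold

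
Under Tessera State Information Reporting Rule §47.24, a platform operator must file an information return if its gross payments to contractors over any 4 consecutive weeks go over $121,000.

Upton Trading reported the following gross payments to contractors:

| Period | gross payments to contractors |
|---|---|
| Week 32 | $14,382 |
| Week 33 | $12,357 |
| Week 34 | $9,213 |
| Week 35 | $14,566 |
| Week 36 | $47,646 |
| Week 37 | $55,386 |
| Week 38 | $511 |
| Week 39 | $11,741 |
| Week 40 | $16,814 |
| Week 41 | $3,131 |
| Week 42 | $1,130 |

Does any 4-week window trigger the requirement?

Yes

Week 32–Week 35: $14,382 + $12,357 + $9,213 + $14,566 = $50,518 (under)
Week 33–Week 36: $12,357 + $9,213 + $14,566 + $47,646 = $83,782 (under)
Week 34–Week 37: $9,213 + $14,566 + $47,646 + $55,386 = $126,811 (over)
Week 35–Week 38: $14,566 + $47,646 + $55,386 + $511 = $118,109 (under)
Week 36–Week 39: $47,646 + $55,386 + $511 + $11,741 = $115,284 (under)
Week 37–Week 40: $55,386 + $511 + $11,741 + $16,814 = $84,452 (under)
Week 38–Week 41: $511 + $11,741 + $16,814 + $3,131 = $32,197 (under)
Week 39–Week 42: $11,741 + $16,814 + $3,131 + $1,130 = $32,816 (under)
At least one window exceeds $121,000.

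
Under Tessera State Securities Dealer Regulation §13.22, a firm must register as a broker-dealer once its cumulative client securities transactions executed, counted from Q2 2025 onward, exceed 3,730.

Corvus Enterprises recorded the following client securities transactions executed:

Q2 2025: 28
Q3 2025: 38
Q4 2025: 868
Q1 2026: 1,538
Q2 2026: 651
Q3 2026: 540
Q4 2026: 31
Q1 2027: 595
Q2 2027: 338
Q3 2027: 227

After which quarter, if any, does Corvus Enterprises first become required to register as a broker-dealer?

Q1 2027

Through Q2 2025: 28
Through Q3 2025: 66
Through Q4 2025: 934
Through Q1 2026: 2,472
Through Q2 2026: 3,123
Through Q3 2026: 3,663
Through Q4 2026: 3,694
Through Q1 2027: 4,289 ← exceeds threshold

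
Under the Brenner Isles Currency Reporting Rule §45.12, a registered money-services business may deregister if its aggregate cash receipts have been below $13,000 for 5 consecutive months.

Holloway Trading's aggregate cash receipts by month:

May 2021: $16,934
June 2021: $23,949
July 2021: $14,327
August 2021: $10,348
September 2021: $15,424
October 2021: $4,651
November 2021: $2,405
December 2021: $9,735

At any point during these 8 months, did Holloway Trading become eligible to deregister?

Months below $13,000: August 2021, October 2021, November 2021, December 2021.
Longest run of consecutive months below the threshold: 3.
3 < 5, so Holloway Trading never became eligible.

No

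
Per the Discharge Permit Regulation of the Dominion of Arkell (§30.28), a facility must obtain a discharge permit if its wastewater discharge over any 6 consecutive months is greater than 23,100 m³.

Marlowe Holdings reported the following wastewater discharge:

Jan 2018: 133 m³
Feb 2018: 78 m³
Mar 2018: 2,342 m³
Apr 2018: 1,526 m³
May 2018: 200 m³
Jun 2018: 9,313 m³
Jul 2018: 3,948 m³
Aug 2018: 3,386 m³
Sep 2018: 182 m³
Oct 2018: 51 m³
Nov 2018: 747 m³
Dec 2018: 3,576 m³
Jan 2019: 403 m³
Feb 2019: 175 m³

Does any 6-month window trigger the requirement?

No

Jan 2018–Jun 2018: 133 m³ + 78 m³ + 2,342 m³ + 1,526 m³ + 200 m³ + 9,313 m³ = 13,592 m³ (under)
Feb 2018–Jul 2018: 78 m³ + 2,342 m³ + 1,526 m³ + 200 m³ + 9,313 m³ + 3,948 m³ = 17,407 m³ (under)
Mar 2018–Aug 2018: 2,342 m³ + 1,526 m³ + 200 m³ + 9,313 m³ + 3,948 m³ + 3,386 m³ = 20,715 m³ (under)
Apr 2018–Sep 2018: 1,526 m³ + 200 m³ + 9,313 m³ + 3,948 m³ + 3,386 m³ + 182 m³ = 18,555 m³ (under)
May 2018–Oct 2018: 200 m³ + 9,313 m³ + 3,948 m³ + 3,386 m³ + 182 m³ + 51 m³ = 17,080 m³ (under)
Jun 2018–Nov 2018: 9,313 m³ + 3,948 m³ + 3,386 m³ + 182 m³ + 51 m³ + 747 m³ = 17,627 m³ (under)
Jul 2018–Dec 2018: 3,948 m³ + 3,386 m³ + 182 m³ + 51 m³ + 747 m³ + 3,576 m³ = 11,890 m³ (under)
Aug 2018–Jan 2019: 3,386 m³ + 182 m³ + 51 m³ + 747 m³ + 3,576 m³ + 403 m³ = 8,345 m³ (under)
Sep 2018–Feb 2019: 182 m³ + 51 m³ + 747 m³ + 3,576 m³ + 403 m³ + 175 m³ = 5,134 m³ (under)
No window exceeds 23,100 m³.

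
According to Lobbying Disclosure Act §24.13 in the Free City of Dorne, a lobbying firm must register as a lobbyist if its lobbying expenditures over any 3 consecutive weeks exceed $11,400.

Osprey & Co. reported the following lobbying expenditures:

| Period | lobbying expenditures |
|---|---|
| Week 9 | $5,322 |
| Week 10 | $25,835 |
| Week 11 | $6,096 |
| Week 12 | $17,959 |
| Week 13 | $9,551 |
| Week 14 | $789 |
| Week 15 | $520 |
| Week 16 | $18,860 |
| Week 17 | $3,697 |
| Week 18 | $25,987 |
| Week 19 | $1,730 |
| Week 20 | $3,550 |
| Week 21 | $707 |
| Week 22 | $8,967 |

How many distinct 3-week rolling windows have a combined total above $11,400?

Week 9–Week 11: $5,322 + $25,835 + $6,096 = $37,253 (over)
Week 10–Week 12: $25,835 + $6,096 + $17,959 = $49,890 (over)
Week 11–Week 13: $6,096 + $17,959 + $9,551 = $33,606 (over)
Week 12–Week 14: $17,959 + $9,551 + $789 = $28,299 (over)
Week 13–Week 15: $9,551 + $789 + $520 = $10,860 (under)
Week 14–Week 16: $789 + $520 + $18,860 = $20,169 (over)
Week 15–Week 17: $520 + $18,860 + $3,697 = $23,077 (over)
Week 16–Week 18: $18,860 + $3,697 + $25,987 = $48,544 (over)
Week 17–Week 19: $3,697 + $25,987 + $1,730 = $31,414 (over)
Week 18–Week 20: $25,987 + $1,730 + $3,550 = $31,267 (over)
Week 19–Week 21: $1,730 + $3,550 + $707 = $5,987 (under)
Week 20–Week 22: $3,550 + $707 + $8,967 = $13,224 (over)
10 windows exceed the threshold.

10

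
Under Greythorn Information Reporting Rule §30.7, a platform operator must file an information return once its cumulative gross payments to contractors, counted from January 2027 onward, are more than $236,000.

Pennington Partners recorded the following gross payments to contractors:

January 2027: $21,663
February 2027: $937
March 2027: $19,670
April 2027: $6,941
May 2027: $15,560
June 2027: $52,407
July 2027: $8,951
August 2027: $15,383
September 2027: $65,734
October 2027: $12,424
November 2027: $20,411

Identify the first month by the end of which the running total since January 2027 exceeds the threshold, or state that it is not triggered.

Through January 2027: $21,663
Through February 2027: $22,600
Through March 2027: $42,270
Through April 2027: $49,211
Through May 2027: $64,771
Through June 2027: $117,178
Through July 2027: $126,129
Through August 2027: $141,512
Through September 2027: $207,246
Through October 2027: $219,670
Through November 2027: $240,081 ← exceeds threshold

November 2027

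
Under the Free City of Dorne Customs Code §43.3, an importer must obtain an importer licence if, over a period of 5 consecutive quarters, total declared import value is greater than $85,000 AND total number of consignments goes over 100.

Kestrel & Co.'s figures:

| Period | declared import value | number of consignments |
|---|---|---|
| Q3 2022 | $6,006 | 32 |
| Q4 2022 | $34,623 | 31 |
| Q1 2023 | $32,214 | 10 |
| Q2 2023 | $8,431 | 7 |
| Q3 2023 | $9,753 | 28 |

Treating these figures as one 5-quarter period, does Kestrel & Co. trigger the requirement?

Yes

Total declared import value: $6,006 + $34,623 + $32,214 + $8,431 + $9,753 = $91,027 (> $85,000).
Total number of consignments: 32 + 31 + 10 + 7 + 28 = 108 (> 100).
The test is 'and': both thresholds are exceeded.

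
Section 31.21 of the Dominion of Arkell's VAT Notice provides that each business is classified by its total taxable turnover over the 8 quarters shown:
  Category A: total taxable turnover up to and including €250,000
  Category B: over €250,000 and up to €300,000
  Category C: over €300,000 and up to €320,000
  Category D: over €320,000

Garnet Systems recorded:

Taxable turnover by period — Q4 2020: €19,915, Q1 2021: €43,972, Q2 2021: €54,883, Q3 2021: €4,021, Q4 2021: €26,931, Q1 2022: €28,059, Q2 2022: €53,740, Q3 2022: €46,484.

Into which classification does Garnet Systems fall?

Total taxable turnover: €19,915 + €43,972 + €54,883 + €4,021 + €26,931 + €28,059 + €53,740 + €46,484 = €278,005.
€250,000 < €278,005 ≤ €300,000, so Category B applies.

Category B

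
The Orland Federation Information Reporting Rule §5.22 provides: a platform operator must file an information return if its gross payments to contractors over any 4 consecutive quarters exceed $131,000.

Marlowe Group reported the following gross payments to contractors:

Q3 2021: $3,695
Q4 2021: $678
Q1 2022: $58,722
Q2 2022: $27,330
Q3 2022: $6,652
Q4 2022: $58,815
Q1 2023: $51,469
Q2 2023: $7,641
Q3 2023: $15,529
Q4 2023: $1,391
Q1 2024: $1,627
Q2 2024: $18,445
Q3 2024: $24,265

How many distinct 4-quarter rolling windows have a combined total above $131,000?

Q3 2021–Q2 2022: $3,695 + $678 + $58,722 + $27,330 = $90,425 (under)
Q4 2021–Q3 2022: $678 + $58,722 + $27,330 + $6,652 = $93,382 (under)
Q1 2022–Q4 2022: $58,722 + $27,330 + $6,652 + $58,815 = $151,519 (over)
Q2 2022–Q1 2023: $27,330 + $6,652 + $58,815 + $51,469 = $144,266 (over)
Q3 2022–Q2 2023: $6,652 + $58,815 + $51,469 + $7,641 = $124,577 (under)
Q4 2022–Q3 2023: $58,815 + $51,469 + $7,641 + $15,529 = $133,454 (over)
Q1 2023–Q4 2023: $51,469 + $7,641 + $15,529 + $1,391 = $76,030 (under)
Q2 2023–Q1 2024: $7,641 + $15,529 + $1,391 + $1,627 = $26,188 (under)
Q3 2023–Q2 2024: $15,529 + $1,391 + $1,627 + $18,445 = $36,992 (under)
Q4 2023–Q3 2024: $1,391 + $1,627 + $18,445 + $24,265 = $45,728 (under)
3 windows exceed the threshold.

3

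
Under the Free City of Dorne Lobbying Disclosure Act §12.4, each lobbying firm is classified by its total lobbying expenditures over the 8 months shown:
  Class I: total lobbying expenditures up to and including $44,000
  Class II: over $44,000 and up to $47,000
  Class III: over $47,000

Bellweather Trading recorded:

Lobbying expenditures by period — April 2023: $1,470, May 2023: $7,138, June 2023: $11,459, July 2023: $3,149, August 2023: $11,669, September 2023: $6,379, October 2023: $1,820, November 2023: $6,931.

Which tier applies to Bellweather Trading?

Class III

Total lobbying expenditures: $1,470 + $7,138 + $11,459 + $3,149 + $11,669 + $6,379 + $1,820 + $6,931 = $50,015.
$50,015 > $47,000, so Class III applies.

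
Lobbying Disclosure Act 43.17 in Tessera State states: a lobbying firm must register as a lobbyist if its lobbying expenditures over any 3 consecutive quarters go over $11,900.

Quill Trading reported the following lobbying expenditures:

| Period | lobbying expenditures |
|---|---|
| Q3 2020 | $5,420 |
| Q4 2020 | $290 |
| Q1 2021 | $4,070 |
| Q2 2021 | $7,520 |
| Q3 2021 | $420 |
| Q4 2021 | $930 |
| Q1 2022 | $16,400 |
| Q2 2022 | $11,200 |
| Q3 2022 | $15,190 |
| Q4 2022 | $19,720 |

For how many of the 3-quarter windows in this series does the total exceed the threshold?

5

Q3 2020–Q1 2021: $5,420 + $290 + $4,070 = $9,780 (under)
Q4 2020–Q2 2021: $290 + $4,070 + $7,520 = $11,880 (under)
Q1 2021–Q3 2021: $4,070 + $7,520 + $420 = $12,010 (over)
Q2 2021–Q4 2021: $7,520 + $420 + $930 = $8,870 (under)
Q3 2021–Q1 2022: $420 + $930 + $16,400 = $17,750 (over)
Q4 2021–Q2 2022: $930 + $16,400 + $11,200 = $28,530 (over)
Q1 2022–Q3 2022: $16,400 + $11,200 + $15,190 = $42,790 (over)
Q2 2022–Q4 2022: $11,200 + $15,190 + $19,720 = $46,110 (over)
5 windows exceed the threshold.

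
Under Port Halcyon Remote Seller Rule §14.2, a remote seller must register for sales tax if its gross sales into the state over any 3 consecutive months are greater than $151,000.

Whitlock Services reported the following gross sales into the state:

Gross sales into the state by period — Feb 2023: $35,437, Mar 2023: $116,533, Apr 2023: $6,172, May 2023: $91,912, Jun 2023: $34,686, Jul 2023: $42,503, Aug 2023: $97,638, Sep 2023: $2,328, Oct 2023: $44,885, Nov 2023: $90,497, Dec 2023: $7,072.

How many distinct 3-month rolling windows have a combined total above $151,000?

4

Feb 2023–Apr 2023: $35,437 + $116,533 + $6,172 = $158,142 (over)
Mar 2023–May 2023: $116,533 + $6,172 + $91,912 = $214,617 (over)
Apr 2023–Jun 2023: $6,172 + $91,912 + $34,686 = $132,770 (under)
May 2023–Jul 2023: $91,912 + $34,686 + $42,503 = $169,101 (over)
Jun 2023–Aug 2023: $34,686 + $42,503 + $97,638 = $174,827 (over)
Jul 2023–Sep 2023: $42,503 + $97,638 + $2,328 = $142,469 (under)
Aug 2023–Oct 2023: $97,638 + $2,328 + $44,885 = $144,851 (under)
Sep 2023–Nov 2023: $2,328 + $44,885 + $90,497 = $137,710 (under)
Oct 2023–Dec 2023: $44,885 + $90,497 + $7,072 = $142,454 (under)
4 windows exceed the threshold.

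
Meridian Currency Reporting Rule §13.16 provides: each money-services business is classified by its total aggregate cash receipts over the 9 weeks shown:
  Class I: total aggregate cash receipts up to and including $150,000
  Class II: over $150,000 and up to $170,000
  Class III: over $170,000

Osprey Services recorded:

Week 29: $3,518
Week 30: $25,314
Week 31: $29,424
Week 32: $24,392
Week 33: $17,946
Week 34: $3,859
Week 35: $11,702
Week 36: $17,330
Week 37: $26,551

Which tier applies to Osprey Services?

Total aggregate cash receipts: $3,518 + $25,314 + $29,424 + $24,392 + $17,946 + $3,859 + $11,702 + $17,330 + $26,551 = $160,036.
$150,000 < $160,036 ≤ $170,000, so Class II applies.

Class II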